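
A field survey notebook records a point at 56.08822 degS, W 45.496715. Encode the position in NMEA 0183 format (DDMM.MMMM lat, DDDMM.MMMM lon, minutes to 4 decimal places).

φ: fractional part 0.088220 → 5.293200 minutes
Longitude: 45° + 0.496715 × 60 = 45° 29.802900′

5605.2932,S / 04529.8029,W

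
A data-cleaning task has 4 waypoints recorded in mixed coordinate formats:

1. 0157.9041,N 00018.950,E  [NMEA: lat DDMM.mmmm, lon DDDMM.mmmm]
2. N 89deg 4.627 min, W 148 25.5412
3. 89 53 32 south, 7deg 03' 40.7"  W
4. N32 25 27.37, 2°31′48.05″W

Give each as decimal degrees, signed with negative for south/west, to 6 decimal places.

1. 1.965068, 0.315833
2. 89.077117, -148.425687
3. -89.892222, -7.061306
4. 32.424269, -2.530014

Point 1:
  Latitude: split at 2 digits → 01° and 57.9041′; 1 + 57.9041/60 = 1.9650683
  N → positive
  Longitude: split at 3 digits → 000° and 18.95′; 0 + 18.95/60 = 0.3158333
  E ⇒ keep positive
Point 2:
  Latitude: 4.627′ = 0.077117°; total 89.0771167
  N ⇒ keep positive
  λ: 148 + 25.5412/60 = 148.4256867
  hemisphere W, so the sign is −
Point 3:
  φ: 89° + 53/60 + 32/3600 = 89 + 0.883333 + 0.008889 = 89.8922222
  hemisphere S, so the sign is −
  Lon: 7° + 3/60 + 40.7/3600 = 7 + 0.050000 + 0.011306 = 7.0613056
  hemisphere W, so the sign is −
Point 4:
  φ: 25′ + 27.37″ = 25.45617′; 32 + 25.45617/60 = 32.4242694
  N ⇒ keep positive
  Longitude: 31′ + 48.05″ = 31.80083′; 2 + 31.80083/60 = 2.5300139
  hemisphere W, so the sign is −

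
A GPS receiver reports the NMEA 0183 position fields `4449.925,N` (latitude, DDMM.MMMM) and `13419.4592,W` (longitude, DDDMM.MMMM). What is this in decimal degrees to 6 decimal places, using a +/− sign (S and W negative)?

Latitude: split at 2 digits → 44° and 49.925′; 44 + 49.925/60 = 44.8320833
N → positive
Longitude: degrees = first 3 digits = 134, minutes = 19.4592; 134 + 19.4592/60 = 134.3243200
W → negative

44.832083, -134.324320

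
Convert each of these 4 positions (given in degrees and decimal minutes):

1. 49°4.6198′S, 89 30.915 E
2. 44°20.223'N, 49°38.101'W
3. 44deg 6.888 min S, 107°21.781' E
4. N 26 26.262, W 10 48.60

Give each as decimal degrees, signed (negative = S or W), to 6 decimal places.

1. -49.076997, 89.515250
2. 44.337050, -49.635017
3. -44.114800, 107.363017
4. 26.437700, -10.810000

Point 1:
  φ: 49 + 4.6198/60 = 49.0769967
  hemisphere S, so the sign is −
  Lon: 89 + 30.915/60 = 89.5152500
  E ⇒ keep positive
Point 2:
  φ: 44 + 20.223/60 = 44.3370500
  N ⇒ keep positive
  λ: 49 + 38.101/60 = 49.6350167
  W ⇒ negate
Point 3:
  φ: 44 + 6.888/60 = 44.1148000
  hemisphere S, so the sign is −
  Lon: 107 + 21.781/60 = 107.3630167
  E ⇒ keep positive
Point 4:
  Lat: 26.262′ = 0.437700°; total 26.4377000
  N → positive
  Lon: 48.6′ = 0.810000°; total 10.8100000
  hemisphere W, so the sign is −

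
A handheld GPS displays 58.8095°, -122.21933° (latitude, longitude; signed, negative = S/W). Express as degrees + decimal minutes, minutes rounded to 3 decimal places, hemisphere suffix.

58° 48.570′ N, 122° 13.160′ W

Lat: minutes = (58.809500 − 58) × 60 = 48.57000
Longitude is negative → W; |value| = 122.219330
Longitude: minutes = (122.219330 − 122) × 60 = 13.15980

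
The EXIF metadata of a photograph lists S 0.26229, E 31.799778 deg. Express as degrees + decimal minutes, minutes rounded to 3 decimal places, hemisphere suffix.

0° 15.737′ S, 31° 47.987′ E

Lat: minutes = (0.262290 − 0) × 60 = 15.73740
λ: minutes = (31.799778 − 31) × 60 = 47.98668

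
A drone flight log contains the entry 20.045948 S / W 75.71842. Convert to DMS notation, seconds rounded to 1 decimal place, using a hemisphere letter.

Latitude: 0.045948 × 60 = 2.75688′ → 2′, remainder × 60 = 45.413″
λ: whole degrees 75; 43.10520′ → 43′ and 6.312″

20°02′45.4″ S, 75°43′6.3″ W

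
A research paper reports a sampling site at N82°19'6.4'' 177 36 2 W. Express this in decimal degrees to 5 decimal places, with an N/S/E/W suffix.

Lat: 82° + 19/60 + 6.4/3600 = 82 + 0.316667 + 0.001778 = 82.318444
Lon: 177° + 36/60 + 2/3600 = 177 + 0.600000 + 0.000556 = 177.600556

82.31844° N, 177.60056° W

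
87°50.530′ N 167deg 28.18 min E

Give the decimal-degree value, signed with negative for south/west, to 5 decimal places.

Latitude: 87 + 50.53/60 = 87.842167
N → positive
λ: 167 + 28.18/60 = 167.469667
E ⇒ keep positive

87.84217, 167.46967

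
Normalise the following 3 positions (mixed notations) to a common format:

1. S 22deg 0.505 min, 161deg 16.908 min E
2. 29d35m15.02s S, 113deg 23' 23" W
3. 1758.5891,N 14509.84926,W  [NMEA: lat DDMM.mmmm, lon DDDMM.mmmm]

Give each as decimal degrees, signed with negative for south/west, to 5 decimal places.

1. -22.00842, 161.28180
2. -29.58751, -113.38972
3. 17.97649, -145.16415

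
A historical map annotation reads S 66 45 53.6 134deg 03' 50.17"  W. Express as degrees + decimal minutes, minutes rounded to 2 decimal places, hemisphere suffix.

Lat: 45 + 53.6/60 = 45.8933′
Longitude: seconds/60 = 0.83617; minutes = 3 + 0.83617 = 3.8362

66° 45.89′ S, 134° 3.84′ W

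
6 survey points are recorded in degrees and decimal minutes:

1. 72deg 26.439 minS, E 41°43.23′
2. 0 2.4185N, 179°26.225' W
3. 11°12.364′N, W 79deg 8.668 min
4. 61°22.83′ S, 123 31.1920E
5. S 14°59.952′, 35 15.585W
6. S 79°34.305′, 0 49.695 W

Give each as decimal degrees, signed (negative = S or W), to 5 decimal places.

1. -72.44065, 41.72050
2. 0.04031, -179.43708
3. 11.20607, -79.14447
4. -61.38050, 123.51987
5. -14.99920, -35.25975
6. -79.57175, -0.82825

Point 1:
  φ: 26.439′ = 0.440650°; total 72.440650
  S → negative
  λ: 43.23′ = 0.720500°; total 41.720500
  E ⇒ keep positive
Point 2:
  Latitude: 2.4185′ = 0.040308°; total 0.040308
  N → positive
  Longitude: 179 + 26.225/60 = 179.437083
  W ⇒ negate
Point 3:
  φ: 11 + 12.364/60 = 11.206067
  N ⇒ keep positive
  Longitude: 8.668′ = 0.144467°; total 79.144467
  W ⇒ negate
Point 4:
  Lat: 61 + 22.83/60 = 61.380500
  S → negative
  Longitude: 123 + 31.192/60 = 123.519867
  E → positive
Point 5:
  Latitude: 14 + 59.952/60 = 14.999200
  S → negative
  Longitude: 15.585′ = 0.259750°; total 35.259750
  W ⇒ negate
Point 6:
  Lat: 79 + 34.305/60 = 79.571750
  hemisphere S, so the sign is −
  Lon: 0 + 49.695/60 = 0.828250
  hemisphere W, so the sign is −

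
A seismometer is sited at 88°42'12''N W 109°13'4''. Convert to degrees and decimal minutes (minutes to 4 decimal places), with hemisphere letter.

Latitude: 42 + 12/60 = 42.200000′
λ: seconds/60 = 0.06667; minutes = 13 + 0.06667 = 13.066667

88° 42.2000′ N, 109° 13.0667′ W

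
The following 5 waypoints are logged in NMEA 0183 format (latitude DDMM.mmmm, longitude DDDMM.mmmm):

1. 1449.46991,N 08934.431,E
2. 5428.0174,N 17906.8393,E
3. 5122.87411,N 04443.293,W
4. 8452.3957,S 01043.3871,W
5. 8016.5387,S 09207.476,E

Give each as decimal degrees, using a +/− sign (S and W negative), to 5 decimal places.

1. 14.82450, 89.57385
2. 54.46696, 179.11399
3. 51.38124, -44.72155
4. -84.87326, -10.72312
5. -80.27565, 92.12460

Point 1:
  Lat: degrees = first 2 digits = 14, minutes = 49.46991; 14 + 49.46991/60 = 14.824499
  N ⇒ keep positive
  Lon: split at 3 digits → 089° and 34.431′; 89 + 34.431/60 = 89.573850
  E ⇒ keep positive
Point 2:
  Lat: degrees = first 2 digits = 54, minutes = 28.0174; 54 + 28.0174/60 = 54.466957
  N → positive
  λ: degrees = first 3 digits = 179, minutes = 6.8393; 179 + 6.8393/60 = 179.113988
  E ⇒ keep positive
Point 3:
  φ: degrees = first 2 digits = 51, minutes = 22.87411; 51 + 22.87411/60 = 51.381235
  N ⇒ keep positive
  Longitude: degrees = first 3 digits = 44, minutes = 43.293; 44 + 43.293/60 = 44.721550
  hemisphere W, so the sign is −
Point 4:
  φ: degrees = first 2 digits = 84, minutes = 52.3957; 84 + 52.3957/60 = 84.873262
  S → negative
  λ: degrees = first 3 digits = 10, minutes = 43.3871; 10 + 43.3871/60 = 10.723118
  W → negative
Point 5:
  φ: split at 2 digits → 80° and 16.5387′; 80 + 16.5387/60 = 80.275645
  hemisphere S, so the sign is −
  λ: degrees = first 3 digits = 92, minutes = 7.476; 92 + 7.476/60 = 92.124600
  E → positive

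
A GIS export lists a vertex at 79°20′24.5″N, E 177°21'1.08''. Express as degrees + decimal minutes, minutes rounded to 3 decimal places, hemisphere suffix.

Lat: seconds/60 = 0.40833; minutes = 20 + 0.40833 = 20.40833
Lon: 21 + 1.08/60 = 21.01800′

79° 20.408′ N, 177° 21.018′ E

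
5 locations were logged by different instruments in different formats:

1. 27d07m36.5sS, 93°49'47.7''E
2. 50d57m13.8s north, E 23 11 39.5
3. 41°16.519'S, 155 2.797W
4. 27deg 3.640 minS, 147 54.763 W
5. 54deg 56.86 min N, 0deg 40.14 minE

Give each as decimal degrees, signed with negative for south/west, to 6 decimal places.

Point 1:
  Latitude: 7′ + 36.5″ = 7.60833′; 27 + 7.60833/60 = 27.1268056
  S → negative
  Lon: 93 + 49/60 + 47.7/3600 = 93.8299167
  E ⇒ keep positive
Point 2:
  φ: 57′ + 13.8″ = 57.23000′; 50 + 57.23000/60 = 50.9538333
  N → positive
  Lon: 23 + 11/60 + 39.5/3600 = 23.1943056
  E ⇒ keep positive
Point 3:
  φ: 41 + 16.519/60 = 41.2753167
  S → negative
  Lon: 155 + 2.797/60 = 155.0466167
  W → negative
Point 4:
  Latitude: 3.64′ = 0.060667°; total 27.0606667
  S → negative
  Lon: 54.763′ = 0.912717°; total 147.9127167
  W ⇒ negate
Point 5:
  φ: 54 + 56.86/60 = 54.9476667
  N → positive
  Longitude: 0 + 40.14/60 = 0.6690000
  E → positive

1. -27.126806, 93.829917
2. 50.953833, 23.194306
3. -41.275317, -155.046617
4. -27.060667, -147.912717
5. 54.947667, 0.669000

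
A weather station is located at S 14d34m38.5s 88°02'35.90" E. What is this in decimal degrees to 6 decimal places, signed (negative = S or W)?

Lat: 14° + 34/60 + 38.5/3600 = 14 + 0.566667 + 0.010694 = 14.5773611
S ⇒ negate
Lon: 2′ + 35.9″ = 2.59833′; 88 + 2.59833/60 = 88.0433056
E → positive

-14.577361, 88.043306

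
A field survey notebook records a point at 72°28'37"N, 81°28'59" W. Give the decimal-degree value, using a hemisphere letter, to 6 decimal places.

72.476944° N, 81.483056° W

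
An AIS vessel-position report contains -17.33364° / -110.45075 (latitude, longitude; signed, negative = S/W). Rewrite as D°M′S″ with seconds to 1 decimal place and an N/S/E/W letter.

Latitude is negative → S; |value| = 17.333640
φ: whole degrees 17; 20.01840′ → 20′ and 1.104″
Longitude is negative → W; |value| = 110.450750
λ: whole degrees 110; 27.04500′ → 27′ and 2.700″

17°20′1.1″ S, 110°27′2.7″ W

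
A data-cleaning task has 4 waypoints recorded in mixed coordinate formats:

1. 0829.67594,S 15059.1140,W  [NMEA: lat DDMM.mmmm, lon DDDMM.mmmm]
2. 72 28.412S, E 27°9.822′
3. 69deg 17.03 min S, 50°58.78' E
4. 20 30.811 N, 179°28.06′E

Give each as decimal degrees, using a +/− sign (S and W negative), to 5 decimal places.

Point 1:
  φ: degrees = first 2 digits = 8, minutes = 29.67594; 8 + 29.67594/60 = 8.494599
  hemisphere S, so the sign is −
  Longitude: split at 3 digits → 150° and 59.114′; 150 + 59.114/60 = 150.985233
  hemisphere W, so the sign is −
Point 2:
  Latitude: 72 + 28.412/60 = 72.473533
  hemisphere S, so the sign is −
  λ: 9.822′ = 0.163700°; total 27.163700
  E → positive
Point 3:
  φ: 69 + 17.03/60 = 69.283833
  hemisphere S, so the sign is −
  Lon: 50 + 58.78/60 = 50.979667
  E → positive
Point 4:
  Latitude: 20 + 30.811/60 = 20.513517
  N ⇒ keep positive
  λ: 28.06′ = 0.467667°; total 179.467667
  E → positive

1. -8.49460, -150.98523
2. -72.47353, 27.16370
3. -69.28383, 50.97967
4. 20.51352, 179.46767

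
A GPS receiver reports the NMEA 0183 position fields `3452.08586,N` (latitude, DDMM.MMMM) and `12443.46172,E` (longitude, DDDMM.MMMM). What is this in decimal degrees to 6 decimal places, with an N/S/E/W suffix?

Lat: degrees = first 2 digits = 34, minutes = 52.08586; 34 + 52.08586/60 = 34.8680977
Longitude: split at 3 digits → 124° and 43.46172′; 124 + 43.46172/60 = 124.7243620

34.868098° N, 124.724362° E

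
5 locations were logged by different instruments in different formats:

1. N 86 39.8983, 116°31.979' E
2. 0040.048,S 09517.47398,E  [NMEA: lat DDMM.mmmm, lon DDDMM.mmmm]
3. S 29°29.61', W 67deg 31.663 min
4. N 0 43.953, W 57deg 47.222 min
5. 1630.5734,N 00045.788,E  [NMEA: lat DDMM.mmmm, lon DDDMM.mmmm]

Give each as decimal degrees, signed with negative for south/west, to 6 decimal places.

Point 1:
  φ: 39.8983′ = 0.664972°; total 86.6649717
  N → positive
  Lon: 116 + 31.979/60 = 116.5329833
  E → positive
Point 2:
  Lat: split at 2 digits → 00° and 40.048′; 0 + 40.048/60 = 0.6674667
  S → negative
  λ: split at 3 digits → 095° and 17.47398′; 95 + 17.47398/60 = 95.2912330
  E → positive
Point 3:
  Lat: 29 + 29.61/60 = 29.4935000
  hemisphere S, so the sign is −
  λ: 67 + 31.663/60 = 67.5277167
  W ⇒ negate
Point 4:
  φ: 43.953′ = 0.732550°; total 0.7325500
  N → positive
  λ: 47.222′ = 0.787033°; total 57.7870333
  hemisphere W, so the sign is −
Point 5:
  φ: degrees = first 2 digits = 16, minutes = 30.5734; 16 + 30.5734/60 = 16.5095567
  N → positive
  λ: split at 3 digits → 000° and 45.788′; 0 + 45.788/60 = 0.7631333
  E → positive

1. 86.664972, 116.532983
2. -0.667467, 95.291233
3. -29.493500, -67.527717
4. 0.732550, -57.787033
5. 16.509557, 0.763133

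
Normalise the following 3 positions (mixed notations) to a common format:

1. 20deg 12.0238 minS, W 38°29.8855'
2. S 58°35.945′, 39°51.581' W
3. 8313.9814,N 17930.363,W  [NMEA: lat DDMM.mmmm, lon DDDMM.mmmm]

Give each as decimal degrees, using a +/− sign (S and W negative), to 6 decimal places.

1. -20.200397, -38.498092
2. -58.599083, -39.859683
3. 83.233023, -179.506050

Point 1:
  φ: 12.0238′ = 0.200397°; total 20.2003967
  S → negative
  Longitude: 38 + 29.8855/60 = 38.4980917
  W ⇒ negate
Point 2:
  Lat: 35.945′ = 0.599083°; total 58.5990833
  hemisphere S, so the sign is −
  Lon: 51.581′ = 0.859683°; total 39.8596833
  hemisphere W, so the sign is −
Point 3:
  Latitude: split at 2 digits → 83° and 13.9814′; 83 + 13.9814/60 = 83.2330233
  N → positive
  Lon: degrees = first 3 digits = 179, minutes = 30.363; 179 + 30.363/60 = 179.5060500
  hemisphere W, so the sign is −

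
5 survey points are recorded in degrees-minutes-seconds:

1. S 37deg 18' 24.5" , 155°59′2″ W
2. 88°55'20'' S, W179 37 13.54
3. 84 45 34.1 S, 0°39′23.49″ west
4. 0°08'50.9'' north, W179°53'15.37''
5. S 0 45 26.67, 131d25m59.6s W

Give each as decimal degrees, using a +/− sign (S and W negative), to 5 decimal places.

1. -37.30681, -155.98389
2. -88.92222, -179.62043
3. -84.75947, -0.65653
4. 0.14747, -179.88760
5. -0.75741, -131.43322

Point 1:
  Lat: 18′ + 24.5″ = 18.40833′; 37 + 18.40833/60 = 37.306806
  S ⇒ negate
  λ: 155° + 59/60 + 2/3600 = 155 + 0.983333 + 0.000556 = 155.983889
  W ⇒ negate
Point 2:
  Lat: 88° + 55/60 + 20/3600 = 88 + 0.916667 + 0.005556 = 88.922222
  hemisphere S, so the sign is −
  λ: 37′ + 13.54″ = 37.22567′; 179 + 37.22567/60 = 179.620428
  W → negative
Point 3:
  φ: 45′ + 34.1″ = 45.56833′; 84 + 45.56833/60 = 84.759472
  S → negative
  λ: 0° + 39/60 + 23.49/3600 = 0 + 0.650000 + 0.006525 = 0.656525
  W → negative
Point 4:
  Lat: 0° + 8/60 + 50.9/3600 = 0 + 0.133333 + 0.014139 = 0.147472
  N ⇒ keep positive
  λ: 179° + 53/60 + 15.37/3600 = 179 + 0.883333 + 0.004269 = 179.887603
  hemisphere W, so the sign is −
Point 5:
  Lat: 0 + 45/60 + 26.67/3600 = 0.757408
  S ⇒ negate
  Lon: 131 + 25/60 + 59.6/3600 = 131.433222
  W → negative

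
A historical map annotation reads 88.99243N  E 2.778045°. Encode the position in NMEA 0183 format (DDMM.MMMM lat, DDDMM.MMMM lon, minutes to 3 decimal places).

8859.546,N / 00246.683,E

φ: minutes = (88.992430 − 88) × 60 = 59.54580
Lon: fractional part 0.778045 → 46.68270 minutes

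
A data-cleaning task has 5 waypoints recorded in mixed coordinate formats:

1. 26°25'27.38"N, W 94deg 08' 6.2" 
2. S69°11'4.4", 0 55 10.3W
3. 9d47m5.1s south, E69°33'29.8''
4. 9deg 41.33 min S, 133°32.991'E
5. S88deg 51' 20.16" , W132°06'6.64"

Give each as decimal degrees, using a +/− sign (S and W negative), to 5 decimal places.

Point 1:
  φ: 26 + 25/60 + 27.38/3600 = 26.424272
  N → positive
  λ: 94 + 8/60 + 6.2/3600 = 94.135056
  hemisphere W, so the sign is −
Point 2:
  φ: 69° + 11/60 + 4.4/3600 = 69 + 0.183333 + 0.001222 = 69.184556
  S → negative
  λ: 0 + 55/60 + 10.3/3600 = 0.919528
  W ⇒ negate
Point 3:
  Latitude: 9° + 47/60 + 5.1/3600 = 9 + 0.783333 + 0.001417 = 9.784750
  hemisphere S, so the sign is −
  Longitude: 33′ + 29.8″ = 33.49667′; 69 + 33.49667/60 = 69.558278
  E → positive
Point 4:
  Lat: 9 + 41.33/60 = 9.688833
  hemisphere S, so the sign is −
  Longitude: 32.991′ = 0.549850°; total 133.549850
  E ⇒ keep positive
Point 5:
  φ: 51′ + 20.16″ = 51.33600′; 88 + 51.33600/60 = 88.855600
  hemisphere S, so the sign is −
  Longitude: 132° + 6/60 + 6.64/3600 = 132 + 0.100000 + 0.001844 = 132.101844
  W ⇒ negate

1. 26.42427, -94.13506
2. -69.18456, -0.91953
3. -9.78475, 69.55828
4. -9.68883, 133.54985
5. -88.85560, -132.10184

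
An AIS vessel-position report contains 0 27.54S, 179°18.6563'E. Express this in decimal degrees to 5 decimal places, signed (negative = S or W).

Lat: 27.54′ = 0.459000°; total 0.459000
hemisphere S, so the sign is −
λ: 18.6563′ = 0.310938°; total 179.310938
E → positive

-0.45900, 179.31094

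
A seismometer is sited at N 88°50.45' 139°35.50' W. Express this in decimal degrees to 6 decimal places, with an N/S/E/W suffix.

Lat: 50.45′ = 0.840833°; total 88.8408333
Lon: 139 + 35.5/60 = 139.5916667

88.840833° N, 139.591667° W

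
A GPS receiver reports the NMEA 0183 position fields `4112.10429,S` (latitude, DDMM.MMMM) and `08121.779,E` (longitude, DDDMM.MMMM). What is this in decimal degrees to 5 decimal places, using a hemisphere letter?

41.20174° S, 81.36298° E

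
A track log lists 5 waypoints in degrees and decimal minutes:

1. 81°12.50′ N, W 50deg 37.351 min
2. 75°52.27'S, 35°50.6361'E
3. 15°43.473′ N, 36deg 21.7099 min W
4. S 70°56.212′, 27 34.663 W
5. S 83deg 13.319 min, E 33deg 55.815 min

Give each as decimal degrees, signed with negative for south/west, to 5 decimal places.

1. 81.20833, -50.62252
2. -75.87117, 35.84394
3. 15.72455, -36.36183
4. -70.93687, -27.57772
5. -83.22198, 33.93025

Point 1:
  Latitude: 12.5′ = 0.208333°; total 81.208333
  N ⇒ keep positive
  Longitude: 37.351′ = 0.622517°; total 50.622517
  W → negative
Point 2:
  Lat: 75 + 52.27/60 = 75.871167
  S ⇒ negate
  Lon: 50.6361′ = 0.843935°; total 35.843935
  E → positive
Point 3:
  Lat: 15 + 43.473/60 = 15.724550
  N → positive
  Lon: 21.7099′ = 0.361832°; total 36.361832
  hemisphere W, so the sign is −
Point 4:
  Latitude: 56.212′ = 0.936867°; total 70.936867
  S ⇒ negate
  Lon: 34.663′ = 0.577717°; total 27.577717
  W → negative
Point 5:
  Latitude: 13.319′ = 0.221983°; total 83.221983
  hemisphere S, so the sign is −
  Longitude: 33 + 55.815/60 = 33.930250
  E → positive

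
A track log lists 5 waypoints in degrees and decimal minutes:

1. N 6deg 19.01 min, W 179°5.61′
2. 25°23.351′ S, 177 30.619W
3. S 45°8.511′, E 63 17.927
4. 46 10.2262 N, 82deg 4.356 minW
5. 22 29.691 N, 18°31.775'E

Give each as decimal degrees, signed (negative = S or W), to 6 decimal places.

1. 6.316833, -179.093500
2. -25.389183, -177.510317
3. -45.141850, 63.298783
4. 46.170437, -82.072600
5. 22.494850, 18.529583

Point 1:
  Latitude: 6 + 19.01/60 = 6.3168333
  N ⇒ keep positive
  λ: 5.61′ = 0.093500°; total 179.0935000
  hemisphere W, so the sign is −
Point 2:
  Lat: 25 + 23.351/60 = 25.3891833
  hemisphere S, so the sign is −
  Longitude: 30.619′ = 0.510317°; total 177.5103167
  hemisphere W, so the sign is −
Point 3:
  Lat: 8.511′ = 0.141850°; total 45.1418500
  hemisphere S, so the sign is −
  Longitude: 17.927′ = 0.298783°; total 63.2987833
  E ⇒ keep positive
Point 4:
  Lat: 10.2262′ = 0.170437°; total 46.1704367
  N → positive
  λ: 4.356′ = 0.072600°; total 82.0726000
  W → negative
Point 5:
  Lat: 22 + 29.691/60 = 22.4948500
  N → positive
  Longitude: 31.775′ = 0.529583°; total 18.5295833
  E ⇒ keep positive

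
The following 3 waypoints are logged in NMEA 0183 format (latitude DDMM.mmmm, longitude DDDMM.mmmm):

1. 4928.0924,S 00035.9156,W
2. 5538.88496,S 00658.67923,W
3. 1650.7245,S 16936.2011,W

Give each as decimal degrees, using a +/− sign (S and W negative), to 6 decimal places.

1. -49.468207, -0.598593
2. -55.648083, -6.977987
3. -16.845408, -169.603352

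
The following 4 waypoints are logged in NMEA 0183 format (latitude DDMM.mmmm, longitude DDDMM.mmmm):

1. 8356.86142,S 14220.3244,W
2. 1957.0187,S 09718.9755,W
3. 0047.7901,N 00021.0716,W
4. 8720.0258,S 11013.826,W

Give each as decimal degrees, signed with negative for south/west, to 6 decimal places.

1. -83.947690, -142.338740
2. -19.950312, -97.316258
3. 0.796502, -0.351193
4. -87.333763, -110.230433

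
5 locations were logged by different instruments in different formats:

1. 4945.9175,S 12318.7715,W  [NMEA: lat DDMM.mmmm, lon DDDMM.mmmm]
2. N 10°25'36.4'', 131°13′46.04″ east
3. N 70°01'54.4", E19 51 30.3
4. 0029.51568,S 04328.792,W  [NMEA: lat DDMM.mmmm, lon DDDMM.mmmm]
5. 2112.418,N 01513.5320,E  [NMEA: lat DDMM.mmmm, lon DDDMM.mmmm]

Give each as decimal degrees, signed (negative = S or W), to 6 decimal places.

1. -49.765292, -123.312858
2. 10.426778, 131.229456
3. 70.031778, 19.858417
4. -0.491928, -43.479867
5. 21.206967, 15.225533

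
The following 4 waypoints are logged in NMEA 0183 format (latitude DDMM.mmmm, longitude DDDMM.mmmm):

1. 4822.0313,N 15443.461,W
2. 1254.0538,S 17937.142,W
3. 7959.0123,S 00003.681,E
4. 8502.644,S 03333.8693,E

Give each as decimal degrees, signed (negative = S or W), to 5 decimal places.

1. 48.36719, -154.72435
2. -12.90090, -179.61903
3. -79.98354, 0.06135
4. -85.04407, 33.56449

Point 1:
  φ: split at 2 digits → 48° and 22.0313′; 48 + 22.0313/60 = 48.367188
  N ⇒ keep positive
  λ: split at 3 digits → 154° and 43.461′; 154 + 43.461/60 = 154.724350
  hemisphere W, so the sign is −
Point 2:
  Latitude: split at 2 digits → 12° and 54.0538′; 12 + 54.0538/60 = 12.900897
  hemisphere S, so the sign is −
  Lon: degrees = first 3 digits = 179, minutes = 37.142; 179 + 37.142/60 = 179.619033
  hemisphere W, so the sign is −
Point 3:
  Lat: split at 2 digits → 79° and 59.0123′; 79 + 59.0123/60 = 79.983538
  S ⇒ negate
  Lon: degrees = first 3 digits = 0, minutes = 3.681; 0 + 3.681/60 = 0.061350
  E → positive
Point 4:
  Latitude: split at 2 digits → 85° and 2.644′; 85 + 2.644/60 = 85.044067
  hemisphere S, so the sign is −
  Lon: split at 3 digits → 033° and 33.8693′; 33 + 33.8693/60 = 33.564488
  E → positive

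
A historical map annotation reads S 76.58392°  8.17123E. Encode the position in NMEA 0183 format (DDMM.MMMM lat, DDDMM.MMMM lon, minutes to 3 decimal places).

7635.035,S / 00810.274,E

Latitude: minutes = (76.583920 − 76) × 60 = 35.03520
Lon: fractional part 0.171230 → 10.27380 minutes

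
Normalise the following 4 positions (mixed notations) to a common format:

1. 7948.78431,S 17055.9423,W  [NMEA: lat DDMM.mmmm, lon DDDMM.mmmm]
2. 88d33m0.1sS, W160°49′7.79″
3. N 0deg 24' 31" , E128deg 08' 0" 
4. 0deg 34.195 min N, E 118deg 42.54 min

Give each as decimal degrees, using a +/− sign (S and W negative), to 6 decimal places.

1. -79.813072, -170.932372
2. -88.550028, -160.818831
3. 0.408611, 128.133333
4. 0.569917, 118.709000

Point 1:
  Latitude: split at 2 digits → 79° and 48.78431′; 79 + 48.78431/60 = 79.8130718
  hemisphere S, so the sign is −
  λ: split at 3 digits → 170° and 55.9423′; 170 + 55.9423/60 = 170.9323717
  W → negative
Point 2:
  φ: 33′ + 0.1″ = 33.00167′; 88 + 33.00167/60 = 88.5500278
  hemisphere S, so the sign is −
  Lon: 160 + 49/60 + 7.79/3600 = 160.8188306
  hemisphere W, so the sign is −
Point 3:
  Latitude: 0° + 24/60 + 31/3600 = 0 + 0.400000 + 0.008611 = 0.4086111
  N → positive
  Longitude: 128 + 8/60 + 0/3600 = 128.1333333
  E → positive
Point 4:
  φ: 34.195′ = 0.569917°; total 0.5699167
  N → positive
  Lon: 42.54′ = 0.709000°; total 118.7090000
  E ⇒ keep positive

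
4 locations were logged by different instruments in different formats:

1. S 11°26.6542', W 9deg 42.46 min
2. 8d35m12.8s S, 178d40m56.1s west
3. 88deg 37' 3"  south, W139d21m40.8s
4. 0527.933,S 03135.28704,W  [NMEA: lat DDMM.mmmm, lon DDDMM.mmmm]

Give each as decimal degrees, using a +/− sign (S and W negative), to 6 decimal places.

Point 1:
  Lat: 11 + 26.6542/60 = 11.4442367
  S → negative
  Longitude: 42.46′ = 0.707667°; total 9.7076667
  W → negative
Point 2:
  φ: 8° + 35/60 + 12.8/3600 = 8 + 0.583333 + 0.003556 = 8.5868889
  S ⇒ negate
  Longitude: 178 + 40/60 + 56.1/3600 = 178.6822500
  W → negative
Point 3:
  φ: 37′ + 3″ = 37.05000′; 88 + 37.05000/60 = 88.6175000
  S → negative
  Lon: 139 + 21/60 + 40.8/3600 = 139.3613333
  W ⇒ negate
Point 4:
  φ: degrees = first 2 digits = 5, minutes = 27.933; 5 + 27.933/60 = 5.4655500
  S ⇒ negate
  Lon: split at 3 digits → 031° and 35.28704′; 31 + 35.28704/60 = 31.5881173
  hemisphere W, so the sign is −

1. -11.444237, -9.707667
2. -8.586889, -178.682250
3. -88.617500, -139.361333
4. -5.465550, -31.588117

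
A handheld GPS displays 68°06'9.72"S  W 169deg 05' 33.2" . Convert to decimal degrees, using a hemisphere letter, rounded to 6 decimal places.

Latitude: 68 + 6/60 + 9.72/3600 = 68.1027000
Lon: 169° + 5/60 + 33.2/3600 = 169 + 0.083333 + 0.009222 = 169.0925556

68.102700° S, 169.092556° W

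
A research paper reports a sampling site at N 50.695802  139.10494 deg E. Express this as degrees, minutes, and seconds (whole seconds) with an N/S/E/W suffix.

Lat: whole degrees 50; 41.74812′ → 41′ and 44.89″
Lon: whole degrees 139; 6.29640′ → 6′ and 17.78″

50°41′45″ N, 139°06′18″ E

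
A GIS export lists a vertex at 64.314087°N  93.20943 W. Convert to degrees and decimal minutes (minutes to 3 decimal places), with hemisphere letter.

64° 18.845′ N, 93° 12.566′ W

Latitude: fractional part 0.314087 → 18.84522 minutes
Longitude: fractional part 0.209430 → 12.56580 minutes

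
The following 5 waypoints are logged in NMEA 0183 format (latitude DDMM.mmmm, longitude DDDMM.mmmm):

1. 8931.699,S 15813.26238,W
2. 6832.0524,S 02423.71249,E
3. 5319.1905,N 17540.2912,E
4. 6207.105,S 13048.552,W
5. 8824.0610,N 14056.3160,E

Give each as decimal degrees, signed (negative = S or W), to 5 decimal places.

1. -89.52832, -158.22104
2. -68.53421, 24.39521
3. 53.31984, 175.67152
4. -62.11842, -130.80920
5. 88.40102, 140.93860

Point 1:
  φ: degrees = first 2 digits = 89, minutes = 31.699; 89 + 31.699/60 = 89.528317
  hemisphere S, so the sign is −
  Lon: degrees = first 3 digits = 158, minutes = 13.26238; 158 + 13.26238/60 = 158.221040
  W → negative
Point 2:
  Latitude: degrees = first 2 digits = 68, minutes = 32.0524; 68 + 32.0524/60 = 68.534207
  S → negative
  Longitude: degrees = first 3 digits = 24, minutes = 23.71249; 24 + 23.71249/60 = 24.395208
  E ⇒ keep positive
Point 3:
  Latitude: split at 2 digits → 53° and 19.1905′; 53 + 19.1905/60 = 53.319842
  N ⇒ keep positive
  λ: degrees = first 3 digits = 175, minutes = 40.2912; 175 + 40.2912/60 = 175.671520
  E ⇒ keep positive
Point 4:
  Lat: degrees = first 2 digits = 62, minutes = 7.105; 62 + 7.105/60 = 62.118417
  S → negative
  λ: split at 3 digits → 130° and 48.552′; 130 + 48.552/60 = 130.809200
  W → negative
Point 5:
  Latitude: split at 2 digits → 88° and 24.061′; 88 + 24.061/60 = 88.401017
  N ⇒ keep positive
  Longitude: degrees = first 3 digits = 140, minutes = 56.316; 140 + 56.316/60 = 140.938600
  E ⇒ keep positive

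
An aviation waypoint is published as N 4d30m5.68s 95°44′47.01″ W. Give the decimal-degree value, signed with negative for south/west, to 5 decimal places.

4.50158, -95.74639

φ: 4 + 30/60 + 5.68/3600 = 4.501578
N → positive
Lon: 95° + 44/60 + 47.01/3600 = 95 + 0.733333 + 0.013058 = 95.746392
W → negative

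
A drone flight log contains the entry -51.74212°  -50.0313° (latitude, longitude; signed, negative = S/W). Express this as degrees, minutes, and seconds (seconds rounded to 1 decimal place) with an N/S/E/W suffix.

Latitude is negative → S; |value| = 51.742120
φ: 0.742120 × 60 = 44.52720′ → 44′, remainder × 60 = 31.632″
Longitude is negative → W; |value| = 50.031300
Longitude: 0.031300 × 60 = 1.87800′ → 1′, remainder × 60 = 52.680″

51°44′31.6″ S, 50°01′52.7″ W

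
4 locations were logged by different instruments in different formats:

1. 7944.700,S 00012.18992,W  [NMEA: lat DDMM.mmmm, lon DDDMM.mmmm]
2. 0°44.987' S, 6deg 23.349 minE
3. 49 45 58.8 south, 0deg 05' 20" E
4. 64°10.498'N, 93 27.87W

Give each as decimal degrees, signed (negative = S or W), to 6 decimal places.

1. -79.745000, -0.203165
2. -0.749783, 6.389150
3. -49.766333, 0.088889
4. 64.174967, -93.464500

Point 1:
  Latitude: split at 2 digits → 79° and 44.7′; 79 + 44.7/60 = 79.7450000
  S ⇒ negate
  λ: degrees = first 3 digits = 0, minutes = 12.18992; 0 + 12.18992/60 = 0.2031653
  W ⇒ negate
Point 2:
  Lat: 44.987′ = 0.749783°; total 0.7497833
  S ⇒ negate
  λ: 23.349′ = 0.389150°; total 6.3891500
  E ⇒ keep positive
Point 3:
  φ: 49° + 45/60 + 58.8/3600 = 49 + 0.750000 + 0.016333 = 49.7663333
  S → negative
  Longitude: 0° + 5/60 + 20/3600 = 0 + 0.083333 + 0.005556 = 0.0888889
  E ⇒ keep positive
Point 4:
  φ: 10.498′ = 0.174967°; total 64.1749667
  N ⇒ keep positive
  Lon: 93 + 27.87/60 = 93.4645000
  W ⇒ negate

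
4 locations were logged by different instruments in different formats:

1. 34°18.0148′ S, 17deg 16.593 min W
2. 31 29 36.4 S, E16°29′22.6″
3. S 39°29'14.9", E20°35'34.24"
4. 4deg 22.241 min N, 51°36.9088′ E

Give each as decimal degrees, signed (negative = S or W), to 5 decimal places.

1. -34.30025, -17.27655
2. -31.49344, 16.48961
3. -39.48747, 20.59284
4. 4.37068, 51.61515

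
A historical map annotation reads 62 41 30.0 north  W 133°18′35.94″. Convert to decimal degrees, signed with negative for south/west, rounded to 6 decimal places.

φ: 62° + 41/60 + 30/3600 = 62 + 0.683333 + 0.008333 = 62.6916667
N → positive
λ: 18′ + 35.94″ = 18.59900′; 133 + 18.59900/60 = 133.3099833
W → negative

62.691667, -133.309983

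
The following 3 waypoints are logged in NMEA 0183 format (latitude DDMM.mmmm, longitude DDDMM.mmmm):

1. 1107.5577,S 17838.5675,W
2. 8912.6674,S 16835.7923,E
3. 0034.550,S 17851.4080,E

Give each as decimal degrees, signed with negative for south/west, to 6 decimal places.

1. -11.125962, -178.642792
2. -89.211123, 168.596538
3. -0.575833, 178.856800

Point 1:
  Lat: split at 2 digits → 11° and 7.5577′; 11 + 7.5577/60 = 11.1259617
  S ⇒ negate
  λ: degrees = first 3 digits = 178, minutes = 38.5675; 178 + 38.5675/60 = 178.6427917
  W ⇒ negate
Point 2:
  Latitude: degrees = first 2 digits = 89, minutes = 12.6674; 89 + 12.6674/60 = 89.2111233
  S ⇒ negate
  Lon: split at 3 digits → 168° and 35.7923′; 168 + 35.7923/60 = 168.5965383
  E → positive
Point 3:
  Lat: degrees = first 2 digits = 0, minutes = 34.55; 0 + 34.55/60 = 0.5758333
  S → negative
  Lon: degrees = first 3 digits = 178, minutes = 51.408; 178 + 51.408/60 = 178.8568000
  E ⇒ keep positive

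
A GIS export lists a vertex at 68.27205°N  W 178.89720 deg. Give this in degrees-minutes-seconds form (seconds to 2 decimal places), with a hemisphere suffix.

68°16′19.38″ N, 178°53′49.92″ W

φ: whole degrees 68; 16.32300′ → 16′ and 19.3800″
Lon: whole degrees 178; 53.83200′ → 53′ and 49.9200″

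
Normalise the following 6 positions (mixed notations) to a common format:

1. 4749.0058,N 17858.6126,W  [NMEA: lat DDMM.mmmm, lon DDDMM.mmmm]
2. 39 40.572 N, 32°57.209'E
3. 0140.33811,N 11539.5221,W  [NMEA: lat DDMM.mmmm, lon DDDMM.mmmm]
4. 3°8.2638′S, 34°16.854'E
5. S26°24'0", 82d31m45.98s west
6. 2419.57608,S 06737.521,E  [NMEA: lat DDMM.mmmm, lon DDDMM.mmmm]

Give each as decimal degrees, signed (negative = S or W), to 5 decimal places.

1. 47.81676, -178.97688
2. 39.67620, 32.95348
3. 1.67230, -115.65870
4. -3.13773, 34.28090
5. -26.40000, -82.52944
6. -24.32627, 67.62535

Point 1:
  Latitude: degrees = first 2 digits = 47, minutes = 49.0058; 47 + 49.0058/60 = 47.816763
  N → positive
  Lon: split at 3 digits → 178° and 58.6126′; 178 + 58.6126/60 = 178.976877
  hemisphere W, so the sign is −
Point 2:
  Latitude: 40.572′ = 0.676200°; total 39.676200
  N ⇒ keep positive
  Lon: 57.209′ = 0.953483°; total 32.953483
  E ⇒ keep positive
Point 3:
  Latitude: degrees = first 2 digits = 1, minutes = 40.33811; 1 + 40.33811/60 = 1.672302
  N ⇒ keep positive
  Longitude: split at 3 digits → 115° and 39.5221′; 115 + 39.5221/60 = 115.658702
  hemisphere W, so the sign is −
Point 4:
  Lat: 8.2638′ = 0.137730°; total 3.137730
  S → negative
  Longitude: 16.854′ = 0.280900°; total 34.280900
  E → positive
Point 5:
  φ: 26 + 24/60 + 0/3600 = 26.400000
  S → negative
  λ: 82° + 31/60 + 45.98/3600 = 82 + 0.516667 + 0.012772 = 82.529439
  W ⇒ negate
Point 6:
  Latitude: split at 2 digits → 24° and 19.57608′; 24 + 19.57608/60 = 24.326268
  S → negative
  Longitude: split at 3 digits → 067° and 37.521′; 67 + 37.521/60 = 67.625350
  E ⇒ keep positive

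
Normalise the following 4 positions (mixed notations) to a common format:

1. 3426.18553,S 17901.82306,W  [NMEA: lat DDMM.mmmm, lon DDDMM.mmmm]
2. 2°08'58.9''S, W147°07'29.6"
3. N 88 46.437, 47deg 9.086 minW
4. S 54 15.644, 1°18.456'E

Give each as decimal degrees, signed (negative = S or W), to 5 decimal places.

1. -34.43643, -179.03038
2. -2.14969, -147.12489
3. 88.77395, -47.15143
4. -54.26073, 1.30760

Point 1:
  Lat: degrees = first 2 digits = 34, minutes = 26.18553; 34 + 26.18553/60 = 34.436426
  S → negative
  Lon: split at 3 digits → 179° and 1.82306′; 179 + 1.82306/60 = 179.030384
  hemisphere W, so the sign is −
Point 2:
  Latitude: 8′ + 58.9″ = 8.98167′; 2 + 8.98167/60 = 2.149694
  S ⇒ negate
  Lon: 7′ + 29.6″ = 7.49333′; 147 + 7.49333/60 = 147.124889
  W ⇒ negate
Point 3:
  φ: 46.437′ = 0.773950°; total 88.773950
  N ⇒ keep positive
  Lon: 9.086′ = 0.151433°; total 47.151433
  hemisphere W, so the sign is −
Point 4:
  Latitude: 15.644′ = 0.260733°; total 54.260733
  hemisphere S, so the sign is −
  λ: 1 + 18.456/60 = 1.307600
  E ⇒ keep positive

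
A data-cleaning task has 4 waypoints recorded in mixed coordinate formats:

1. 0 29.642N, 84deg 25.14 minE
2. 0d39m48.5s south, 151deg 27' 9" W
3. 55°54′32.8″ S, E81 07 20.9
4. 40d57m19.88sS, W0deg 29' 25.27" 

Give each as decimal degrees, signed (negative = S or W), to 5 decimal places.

1. 0.49403, 84.41900
2. -0.66347, -151.45250
3. -55.90911, 81.12247
4. -40.95552, -0.49035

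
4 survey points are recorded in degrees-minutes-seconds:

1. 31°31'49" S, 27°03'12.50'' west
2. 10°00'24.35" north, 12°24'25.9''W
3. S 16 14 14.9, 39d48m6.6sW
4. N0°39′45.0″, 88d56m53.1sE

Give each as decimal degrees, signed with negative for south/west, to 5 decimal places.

Point 1:
  Lat: 31 + 31/60 + 49/3600 = 31.530278
  S → negative
  Longitude: 27 + 3/60 + 12.5/3600 = 27.053472
  hemisphere W, so the sign is −
Point 2:
  Lat: 0′ + 24.35″ = 0.40583′; 10 + 0.40583/60 = 10.006764
  N ⇒ keep positive
  Lon: 12 + 24/60 + 25.9/3600 = 12.407194
  hemisphere W, so the sign is −
Point 3:
  Lat: 14′ + 14.9″ = 14.24833′; 16 + 14.24833/60 = 16.237472
  S ⇒ negate
  Longitude: 39° + 48/60 + 6.6/3600 = 39 + 0.800000 + 0.001833 = 39.801833
  W → negative
Point 4:
  Lat: 0° + 39/60 + 45/3600 = 0 + 0.650000 + 0.012500 = 0.662500
  N → positive
  Longitude: 56′ + 53.1″ = 56.88500′; 88 + 56.88500/60 = 88.948083
  E → positive

1. -31.53028, -27.05347
2. 10.00676, -12.40719
3. -16.23747, -39.80183
4. 0.66250, 88.94808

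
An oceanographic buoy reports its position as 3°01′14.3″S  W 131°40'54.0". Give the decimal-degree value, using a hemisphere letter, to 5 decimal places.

Lat: 3° + 1/60 + 14.3/3600 = 3 + 0.016667 + 0.003972 = 3.020639
Lon: 131 + 40/60 + 54/3600 = 131.681667

3.02064° S, 131.68167° W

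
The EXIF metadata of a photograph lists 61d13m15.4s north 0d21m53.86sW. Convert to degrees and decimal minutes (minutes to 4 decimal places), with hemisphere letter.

φ: 13 + 15.4/60 = 13.256667′
Lon: 21 + 53.86/60 = 21.897667′

61° 13.2567′ N, 0° 21.8977′ W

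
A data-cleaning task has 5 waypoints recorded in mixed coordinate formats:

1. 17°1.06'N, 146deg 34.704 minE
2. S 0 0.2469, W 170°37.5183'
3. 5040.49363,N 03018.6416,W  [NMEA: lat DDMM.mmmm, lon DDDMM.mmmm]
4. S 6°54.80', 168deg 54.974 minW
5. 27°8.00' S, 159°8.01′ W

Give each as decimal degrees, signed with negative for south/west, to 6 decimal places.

1. 17.017667, 146.578400
2. -0.004115, -170.625305
3. 50.674894, -30.310693
4. -6.913333, -168.916233
5. -27.133333, -159.133500

Point 1:
  Lat: 1.06′ = 0.017667°; total 17.0176667
  N ⇒ keep positive
  λ: 34.704′ = 0.578400°; total 146.5784000
  E → positive
Point 2:
  Latitude: 0.2469′ = 0.004115°; total 0.0041150
  S ⇒ negate
  λ: 37.5183′ = 0.625305°; total 170.6253050
  W → negative
Point 3:
  Latitude: degrees = first 2 digits = 50, minutes = 40.49363; 50 + 40.49363/60 = 50.6748938
  N → positive
  λ: split at 3 digits → 030° and 18.6416′; 30 + 18.6416/60 = 30.3106933
  W ⇒ negate
Point 4:
  φ: 54.8′ = 0.913333°; total 6.9133333
  S → negative
  Lon: 168 + 54.974/60 = 168.9162333
  hemisphere W, so the sign is −
Point 5:
  Lat: 27 + 8/60 = 27.1333333
  S ⇒ negate
  Lon: 159 + 8.01/60 = 159.1335000
  W ⇒ negate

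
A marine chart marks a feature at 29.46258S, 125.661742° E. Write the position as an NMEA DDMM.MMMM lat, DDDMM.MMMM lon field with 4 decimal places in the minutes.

φ: fractional part 0.462580 → 27.754800 minutes
Longitude: fractional part 0.661742 → 39.704520 minutes

2927.7548,S / 12539.7045,E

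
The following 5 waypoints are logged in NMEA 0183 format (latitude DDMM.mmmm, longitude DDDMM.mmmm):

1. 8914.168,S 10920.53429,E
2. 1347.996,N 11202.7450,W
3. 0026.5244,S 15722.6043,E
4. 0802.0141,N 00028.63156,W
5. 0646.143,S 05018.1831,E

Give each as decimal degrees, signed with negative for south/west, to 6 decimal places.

1. -89.236133, 109.342238
2. 13.799933, -112.045750
3. -0.442073, 157.376738
4. 8.033568, -0.477193
5. -6.769050, 50.303052

Point 1:
  Lat: split at 2 digits → 89° and 14.168′; 89 + 14.168/60 = 89.2361333
  hemisphere S, so the sign is −
  Lon: degrees = first 3 digits = 109, minutes = 20.53429; 109 + 20.53429/60 = 109.3422382
  E ⇒ keep positive
Point 2:
  Lat: split at 2 digits → 13° and 47.996′; 13 + 47.996/60 = 13.7999333
  N → positive
  Longitude: degrees = first 3 digits = 112, minutes = 2.745; 112 + 2.745/60 = 112.0457500
  hemisphere W, so the sign is −
Point 3:
  Latitude: split at 2 digits → 00° and 26.5244′; 0 + 26.5244/60 = 0.4420733
  S → negative
  λ: degrees = first 3 digits = 157, minutes = 22.6043; 157 + 22.6043/60 = 157.3767383
  E ⇒ keep positive
Point 4:
  Lat: degrees = first 2 digits = 8, minutes = 2.0141; 8 + 2.0141/60 = 8.0335683
  N ⇒ keep positive
  Longitude: split at 3 digits → 000° and 28.63156′; 0 + 28.63156/60 = 0.4771927
  hemisphere W, so the sign is −
Point 5:
  Latitude: split at 2 digits → 06° and 46.143′; 6 + 46.143/60 = 6.7690500
  hemisphere S, so the sign is −
  Lon: split at 3 digits → 050° and 18.1831′; 50 + 18.1831/60 = 50.3030517
  E ⇒ keep positive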